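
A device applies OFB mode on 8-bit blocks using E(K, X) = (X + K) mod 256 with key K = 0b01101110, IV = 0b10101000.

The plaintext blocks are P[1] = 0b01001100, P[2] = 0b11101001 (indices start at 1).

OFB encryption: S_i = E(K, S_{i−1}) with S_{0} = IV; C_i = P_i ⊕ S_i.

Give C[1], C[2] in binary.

C[1]: S = E(K, 0b10101000) = 0b00010110; 0b01001100 ⊕ 0b00010110 = 0b01011010.
C[2]: S = E(K, 0b00010110) = 0b10000100; 0b11101001 ⊕ 0b10000100 = 0b01101101.

C[1] = 0b01011010, C[2] = 0b01101101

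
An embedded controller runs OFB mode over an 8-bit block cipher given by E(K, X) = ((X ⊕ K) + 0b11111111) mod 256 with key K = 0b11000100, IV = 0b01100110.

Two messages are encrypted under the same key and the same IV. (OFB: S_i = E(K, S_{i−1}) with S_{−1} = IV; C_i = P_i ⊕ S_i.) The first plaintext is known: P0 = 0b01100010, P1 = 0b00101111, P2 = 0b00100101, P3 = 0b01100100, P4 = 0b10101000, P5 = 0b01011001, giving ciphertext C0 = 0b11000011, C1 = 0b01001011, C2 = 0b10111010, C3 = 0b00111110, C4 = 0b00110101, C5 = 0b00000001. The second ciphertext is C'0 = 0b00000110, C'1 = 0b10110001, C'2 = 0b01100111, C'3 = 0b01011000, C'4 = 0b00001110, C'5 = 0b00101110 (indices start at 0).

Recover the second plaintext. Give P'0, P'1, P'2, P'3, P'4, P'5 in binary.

P'0 = 0b10100111, P'1 = 0b11010101, P'2 = 0b11111000, P'3 = 0b00000010, P'4 = 0b10010011, P'5 = 0b01110110

In OFB with a reused IV, both messages share the same keystream S_i, so C_i ⊕ C'_i = P_i ⊕ P'_i and thus P'_i = P_i ⊕ C_i ⊕ C'_i.
P'0: 0b01100010 ⊕ 0b11000011 ⊕ 0b00000110 = 0b10100111.
P'1: 0b00101111 ⊕ 0b01001011 ⊕ 0b10110001 = 0b11010101.
P'2: 0b00100101 ⊕ 0b10111010 ⊕ 0b01100111 = 0b11111000.
P'3: 0b01100100 ⊕ 0b00111110 ⊕ 0b01011000 = 0b00000010.
P'4: 0b10101000 ⊕ 0b00110101 ⊕ 0b00001110 = 0b10010011.
P'5: 0b01011001 ⊕ 0b00000001 ⊕ 0b00101110 = 0b01110110.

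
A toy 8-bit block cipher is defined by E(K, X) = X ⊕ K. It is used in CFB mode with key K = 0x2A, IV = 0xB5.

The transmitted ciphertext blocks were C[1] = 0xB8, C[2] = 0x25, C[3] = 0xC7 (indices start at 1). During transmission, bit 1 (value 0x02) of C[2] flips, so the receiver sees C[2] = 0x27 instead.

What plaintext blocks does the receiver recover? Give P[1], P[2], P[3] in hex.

P[1] = 0x27, P[2] = 0xB5, P[3] = 0xCA

CFB decryption: P_i = C_i ⊕ E(K, C_{i−1}), with C_{0} = IV.
Only C[2] changed, to 0x27. In CFB, a change in C_i flips the same bit in P_i and garbles P_{i+1}. Decrypting the received ciphertext:
P[1]: E(K, 0xB5) = 0x9F; 0xB8 ⊕ 0x9F = 0x27.
P[2]: E(K, 0xB8) = 0x92; 0x27 ⊕ 0x92 = 0xB5.
P[3]: E(K, 0x27) = 0x0D; 0xC7 ⊕ 0x0D = 0xCA.
Blocks that differ from the original plaintext: P[2], P[3].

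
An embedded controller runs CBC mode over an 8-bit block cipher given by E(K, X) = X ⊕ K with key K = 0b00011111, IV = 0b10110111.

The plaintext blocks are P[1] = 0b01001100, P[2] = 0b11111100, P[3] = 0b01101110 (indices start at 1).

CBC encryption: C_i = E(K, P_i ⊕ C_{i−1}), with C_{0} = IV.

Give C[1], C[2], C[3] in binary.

C[1] = 0b11100100, C[2] = 0b00000111, C[3] = 0b01110110

C[1]: P[1] ⊕ 0b10110111 = 0b11111011; E(K, 0b11111011) = 0b11100100.
C[2]: P[2] ⊕ 0b11100100 = 0b00011000; E(K, 0b00011000) = 0b00000111.
C[3]: P[3] ⊕ 0b00000111 = 0b01101001; E(K, 0b01101001) = 0b01110110.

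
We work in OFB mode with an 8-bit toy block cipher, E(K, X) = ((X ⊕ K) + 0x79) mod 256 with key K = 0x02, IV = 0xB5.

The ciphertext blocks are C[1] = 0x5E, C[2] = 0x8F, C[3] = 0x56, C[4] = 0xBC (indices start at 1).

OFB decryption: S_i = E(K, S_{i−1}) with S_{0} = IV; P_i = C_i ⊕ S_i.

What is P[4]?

P[1]: S = E(K, 0xB5) = 0x30; 0x5E ⊕ 0x30 = 0x6E.
P[2]: S = E(K, 0x30) = 0xAB; 0x8F ⊕ 0xAB = 0x24.
P[3]: S = E(K, 0xAB) = 0x22; 0x56 ⊕ 0x22 = 0x74.
P[4]: S = E(K, 0x22) = 0x99; 0xBC ⊕ 0x99 = 0x25.

P[4] = 0x25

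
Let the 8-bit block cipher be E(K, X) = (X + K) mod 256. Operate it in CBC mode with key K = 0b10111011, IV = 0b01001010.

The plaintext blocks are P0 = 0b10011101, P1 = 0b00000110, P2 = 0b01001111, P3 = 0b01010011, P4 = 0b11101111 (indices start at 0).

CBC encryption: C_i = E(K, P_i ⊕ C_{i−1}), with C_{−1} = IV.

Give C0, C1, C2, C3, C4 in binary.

C0 = 0b10010010, C1 = 0b01001111, C2 = 0b10111011, C3 = 0b10100011, C4 = 0b00000111

C0: P0 ⊕ 0b01001010 = 0b11010111; E(K, 0b11010111) = 0b10010010.
C1: P1 ⊕ 0b10010010 = 0b10010100; E(K, 0b10010100) = 0b01001111.
C2: P2 ⊕ 0b01001111 = 0b00000000; E(K, 0b00000000) = 0b10111011.
C3: P3 ⊕ 0b10111011 = 0b11101000; E(K, 0b11101000) = 0b10100011.
C4: P4 ⊕ 0b10100011 = 0b01001100; E(K, 0b01001100) = 0b00000111.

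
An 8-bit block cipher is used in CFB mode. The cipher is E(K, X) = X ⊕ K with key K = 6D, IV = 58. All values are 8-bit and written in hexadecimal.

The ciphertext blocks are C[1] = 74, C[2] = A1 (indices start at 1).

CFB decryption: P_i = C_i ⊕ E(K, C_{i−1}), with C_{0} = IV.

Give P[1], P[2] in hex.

P[1]: E(K, 58) = 35; 74 ⊕ 35 = 41.
P[2]: E(K, 74) = 19; A1 ⊕ 19 = B8.

P[1] = 41, P[2] = B8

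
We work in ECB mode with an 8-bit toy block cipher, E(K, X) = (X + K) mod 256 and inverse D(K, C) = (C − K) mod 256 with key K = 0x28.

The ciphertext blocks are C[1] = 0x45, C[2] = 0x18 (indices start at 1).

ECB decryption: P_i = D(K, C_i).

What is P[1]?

P[1] = 0x1D

P[1]: D(K, 0x45) = 0x1D.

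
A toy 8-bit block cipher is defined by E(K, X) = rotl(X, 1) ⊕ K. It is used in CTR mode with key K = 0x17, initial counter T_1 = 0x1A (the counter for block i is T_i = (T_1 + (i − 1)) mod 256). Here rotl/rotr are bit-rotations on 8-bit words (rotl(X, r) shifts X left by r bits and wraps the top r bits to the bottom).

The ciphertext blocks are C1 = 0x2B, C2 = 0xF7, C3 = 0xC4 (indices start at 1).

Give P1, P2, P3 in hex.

CTR decryption: S_i = E(K, T_i) where T_i is the counter for block i; P_i = C_i ⊕ S_i.
P1: T = 0x1A, S = E(K, T) = 0x23; 0x2B ⊕ 0x23 = 0x08.
P2: T = 0x1B, S = E(K, T) = 0x21; 0xF7 ⊕ 0x21 = 0xD6.
P3: T = 0x1C, S = E(K, T) = 0x2F; 0xC4 ⊕ 0x2F = 0xEB.

P1 = 0x08, P2 = 0xD6, P3 = 0xEB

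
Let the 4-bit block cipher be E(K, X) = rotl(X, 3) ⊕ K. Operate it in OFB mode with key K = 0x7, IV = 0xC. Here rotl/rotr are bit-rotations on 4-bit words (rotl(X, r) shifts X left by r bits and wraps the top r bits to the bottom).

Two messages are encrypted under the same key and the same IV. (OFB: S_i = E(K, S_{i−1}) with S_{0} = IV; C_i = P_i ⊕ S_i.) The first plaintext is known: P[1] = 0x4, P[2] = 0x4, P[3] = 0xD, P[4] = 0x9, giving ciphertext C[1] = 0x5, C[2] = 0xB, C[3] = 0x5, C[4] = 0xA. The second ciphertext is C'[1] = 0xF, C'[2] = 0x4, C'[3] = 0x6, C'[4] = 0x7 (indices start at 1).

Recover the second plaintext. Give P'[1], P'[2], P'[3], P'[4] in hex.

In OFB with a reused IV, both messages share the same keystream S_i, so C_i ⊕ C'_i = P_i ⊕ P'_i and thus P'_i = P_i ⊕ C_i ⊕ C'_i.
P'[1]: 0x4 ⊕ 0x5 ⊕ 0xF = 0xE.
P'[2]: 0x4 ⊕ 0xB ⊕ 0x4 = 0xB.
P'[3]: 0xD ⊕ 0x5 ⊕ 0x6 = 0xE.
P'[4]: 0x9 ⊕ 0xA ⊕ 0x7 = 0x4.

P'[1] = 0xE, P'[2] = 0xB, P'[3] = 0xE, P'[4] = 0x4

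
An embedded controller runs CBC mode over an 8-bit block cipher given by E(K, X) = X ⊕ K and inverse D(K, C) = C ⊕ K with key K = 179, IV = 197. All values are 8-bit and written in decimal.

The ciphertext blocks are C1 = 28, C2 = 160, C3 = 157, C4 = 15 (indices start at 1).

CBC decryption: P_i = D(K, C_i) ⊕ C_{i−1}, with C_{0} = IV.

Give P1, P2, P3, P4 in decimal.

P1 = 106, P2 = 15, P3 = 142, P4 = 33

P1: D(K, 28) = 175; 175 ⊕ 197 = 106.
P2: D(K, 160) = 19; 19 ⊕ 28 = 15.
P3: D(K, 157) = 46; 46 ⊕ 160 = 142.
P4: D(K, 15) = 188; 188 ⊕ 157 = 33.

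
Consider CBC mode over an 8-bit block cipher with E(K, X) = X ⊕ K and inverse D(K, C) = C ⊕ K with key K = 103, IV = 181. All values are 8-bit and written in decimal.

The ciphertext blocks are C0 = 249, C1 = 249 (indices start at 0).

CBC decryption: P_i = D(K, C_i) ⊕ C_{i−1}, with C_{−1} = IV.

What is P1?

P1 = 103

P1: D(K, 249) = 158; 158 ⊕ 249 = 103.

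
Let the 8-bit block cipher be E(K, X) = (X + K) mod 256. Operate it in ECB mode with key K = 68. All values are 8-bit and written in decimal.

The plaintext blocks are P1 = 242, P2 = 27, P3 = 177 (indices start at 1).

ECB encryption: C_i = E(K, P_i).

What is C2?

C2 = 95

C2: E(K, 27) = 95.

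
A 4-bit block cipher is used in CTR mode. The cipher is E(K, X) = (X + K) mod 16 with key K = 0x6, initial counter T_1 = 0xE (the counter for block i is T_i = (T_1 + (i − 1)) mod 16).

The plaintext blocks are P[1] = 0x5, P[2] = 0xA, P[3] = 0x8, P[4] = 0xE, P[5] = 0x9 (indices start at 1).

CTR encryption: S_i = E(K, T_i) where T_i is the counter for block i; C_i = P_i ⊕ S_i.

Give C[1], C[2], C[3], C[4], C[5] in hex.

C[1] = 0x1, C[2] = 0xF, C[3] = 0xE, C[4] = 0x9, C[5] = 0x1

C[1]: T = 0xE, S = E(K, T) = 0x4; 0x5 ⊕ 0x4 = 0x1.
C[2]: T = 0xF, S = E(K, T) = 0x5; 0xA ⊕ 0x5 = 0xF.
C[3]: T = 0x0, S = E(K, T) = 0x6; 0x8 ⊕ 0x6 = 0xE.
C[4]: T = 0x1, S = E(K, T) = 0x7; 0xE ⊕ 0x7 = 0x9.
C[5]: T = 0x2, S = E(K, T) = 0x8; 0x9 ⊕ 0x8 = 0x1.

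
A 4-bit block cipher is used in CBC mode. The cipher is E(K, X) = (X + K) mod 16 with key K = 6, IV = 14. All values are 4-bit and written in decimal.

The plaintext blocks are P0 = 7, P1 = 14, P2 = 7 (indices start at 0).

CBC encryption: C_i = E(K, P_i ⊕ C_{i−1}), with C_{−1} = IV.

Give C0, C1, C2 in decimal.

C0: P0 ⊕ 14 = 9; E(K, 9) = 15.
C1: P1 ⊕ 15 = 1; E(K, 1) = 7.
C2: P2 ⊕ 7 = 0; E(K, 0) = 6.

C0 = 15, C1 = 7, C2 = 6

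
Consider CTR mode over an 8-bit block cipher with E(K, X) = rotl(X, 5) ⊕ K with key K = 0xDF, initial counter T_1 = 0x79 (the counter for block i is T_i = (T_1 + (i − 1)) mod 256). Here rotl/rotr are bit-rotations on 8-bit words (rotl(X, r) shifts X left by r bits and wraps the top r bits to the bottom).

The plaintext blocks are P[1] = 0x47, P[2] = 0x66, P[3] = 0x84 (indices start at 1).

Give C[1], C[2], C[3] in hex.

C[1] = 0xB7, C[2] = 0xF6, C[3] = 0x34

CTR encryption: S_i = E(K, T_i) where T_i is the counter for block i; C_i = P_i ⊕ S_i.
C[1]: T = 0x79, S = E(K, T) = 0xF0; 0x47 ⊕ 0xF0 = 0xB7.
C[2]: T = 0x7A, S = E(K, T) = 0x90; 0x66 ⊕ 0x90 = 0xF6.
C[3]: T = 0x7B, S = E(K, T) = 0xB0; 0x84 ⊕ 0xB0 = 0x34.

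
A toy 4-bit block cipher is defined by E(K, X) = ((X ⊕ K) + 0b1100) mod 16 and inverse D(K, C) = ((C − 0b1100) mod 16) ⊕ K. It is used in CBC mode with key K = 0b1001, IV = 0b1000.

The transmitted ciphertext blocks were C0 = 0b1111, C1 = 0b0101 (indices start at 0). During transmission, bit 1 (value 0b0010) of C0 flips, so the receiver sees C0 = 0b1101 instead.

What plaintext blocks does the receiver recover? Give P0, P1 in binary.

P0 = 0b0000, P1 = 0b1101

CBC decryption: P_i = D(K, C_i) ⊕ C_{i−1}, with C_{−1} = IV.
Only C0 changed, to 0b1101. In CBC, a change in C_i garbles P_i and flips the same bit in P_{i+1}. Decrypting the received ciphertext:
P0: D(K, 0b1101) = 0b1000; 0b1000 ⊕ 0b1000 = 0b0000.
P1: D(K, 0b0101) = 0b0000; 0b0000 ⊕ 0b1101 = 0b1101.
Blocks that differ from the original plaintext: P0, P1.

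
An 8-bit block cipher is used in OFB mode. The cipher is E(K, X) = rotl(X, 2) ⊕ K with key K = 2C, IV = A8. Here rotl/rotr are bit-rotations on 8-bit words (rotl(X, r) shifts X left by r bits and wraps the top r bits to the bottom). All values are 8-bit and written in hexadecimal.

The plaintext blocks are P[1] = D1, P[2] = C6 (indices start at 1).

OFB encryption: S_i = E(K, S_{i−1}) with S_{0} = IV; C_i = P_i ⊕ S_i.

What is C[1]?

C[1] = 5F

C[1]: S = E(K, A8) = 8E; D1 ⊕ 8E = 5F.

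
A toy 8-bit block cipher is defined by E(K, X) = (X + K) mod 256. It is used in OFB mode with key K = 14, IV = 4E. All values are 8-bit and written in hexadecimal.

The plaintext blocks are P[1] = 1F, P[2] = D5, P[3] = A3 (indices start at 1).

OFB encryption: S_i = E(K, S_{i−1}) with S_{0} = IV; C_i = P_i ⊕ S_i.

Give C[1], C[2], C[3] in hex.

C[1] = 7D, C[2] = A3, C[3] = 29

C[1]: S = E(K, 4E) = 62; 1F ⊕ 62 = 7D.
C[2]: S = E(K, 62) = 76; D5 ⊕ 76 = A3.
C[3]: S = E(K, 76) = 8A; A3 ⊕ 8A = 29.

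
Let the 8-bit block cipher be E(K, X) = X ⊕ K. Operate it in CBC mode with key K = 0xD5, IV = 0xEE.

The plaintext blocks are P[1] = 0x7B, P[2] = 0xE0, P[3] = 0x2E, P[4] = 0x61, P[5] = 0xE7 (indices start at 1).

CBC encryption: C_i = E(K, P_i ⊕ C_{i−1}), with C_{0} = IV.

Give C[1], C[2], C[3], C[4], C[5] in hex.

C[1]: P[1] ⊕ 0xEE = 0x95; E(K, 0x95) = 0x40.
C[2]: P[2] ⊕ 0x40 = 0xA0; E(K, 0xA0) = 0x75.
C[3]: P[3] ⊕ 0x75 = 0x5B; E(K, 0x5B) = 0x8E.
C[4]: P[4] ⊕ 0x8E = 0xEF; E(K, 0xEF) = 0x3A.
C[5]: P[5] ⊕ 0x3A = 0xDD; E(K, 0xDD) = 0x08.

C[1] = 0x40, C[2] = 0x75, C[3] = 0x8E, C[4] = 0x3A, C[5] = 0x08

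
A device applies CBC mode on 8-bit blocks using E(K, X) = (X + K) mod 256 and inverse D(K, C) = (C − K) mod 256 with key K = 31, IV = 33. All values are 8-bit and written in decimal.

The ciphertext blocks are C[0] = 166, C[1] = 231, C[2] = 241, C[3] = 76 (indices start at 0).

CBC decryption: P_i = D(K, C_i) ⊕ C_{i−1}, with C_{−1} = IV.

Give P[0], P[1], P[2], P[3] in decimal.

P[0] = 166, P[1] = 110, P[2] = 53, P[3] = 220

P[0]: D(K, 166) = 135; 135 ⊕ 33 = 166.
P[1]: D(K, 231) = 200; 200 ⊕ 166 = 110.
P[2]: D(K, 241) = 210; 210 ⊕ 231 = 53.
P[3]: D(K, 76) = 45; 45 ⊕ 241 = 220.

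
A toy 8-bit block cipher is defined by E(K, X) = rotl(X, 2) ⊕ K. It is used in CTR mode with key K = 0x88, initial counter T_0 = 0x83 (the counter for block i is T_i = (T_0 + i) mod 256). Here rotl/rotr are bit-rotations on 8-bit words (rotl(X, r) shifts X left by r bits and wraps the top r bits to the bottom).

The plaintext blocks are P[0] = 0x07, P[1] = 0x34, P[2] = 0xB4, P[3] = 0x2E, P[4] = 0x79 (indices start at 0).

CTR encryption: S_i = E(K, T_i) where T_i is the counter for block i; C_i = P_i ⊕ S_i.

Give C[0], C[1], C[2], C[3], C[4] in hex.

C[0] = 0x81, C[1] = 0xAE, C[2] = 0x2A, C[3] = 0xBC, C[4] = 0xEF

C[0]: T = 0x83, S = E(K, T) = 0x86; 0x07 ⊕ 0x86 = 0x81.
C[1]: T = 0x84, S = E(K, T) = 0x9A; 0x34 ⊕ 0x9A = 0xAE.
C[2]: T = 0x85, S = E(K, T) = 0x9E; 0xB4 ⊕ 0x9E = 0x2A.
C[3]: T = 0x86, S = E(K, T) = 0x92; 0x2E ⊕ 0x92 = 0xBC.
C[4]: T = 0x87, S = E(K, T) = 0x96; 0x79 ⊕ 0x96 = 0xEF.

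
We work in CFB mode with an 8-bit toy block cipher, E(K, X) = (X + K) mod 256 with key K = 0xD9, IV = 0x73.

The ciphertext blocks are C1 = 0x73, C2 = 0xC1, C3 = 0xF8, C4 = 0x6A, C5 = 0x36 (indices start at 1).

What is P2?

P2 = 0x8D

CFB decryption: P_i = C_i ⊕ E(K, C_{i−1}), with C_{0} = IV.
P2: E(K, 0x73) = 0x4C; 0xC1 ⊕ 0x4C = 0x8D.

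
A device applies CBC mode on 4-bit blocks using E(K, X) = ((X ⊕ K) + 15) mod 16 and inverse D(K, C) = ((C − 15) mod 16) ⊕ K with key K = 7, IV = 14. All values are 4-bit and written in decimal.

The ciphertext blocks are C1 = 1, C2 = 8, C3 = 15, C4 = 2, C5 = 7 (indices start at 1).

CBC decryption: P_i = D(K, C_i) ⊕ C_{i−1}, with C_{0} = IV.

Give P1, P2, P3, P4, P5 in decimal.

P1 = 11, P2 = 15, P3 = 15, P4 = 11, P5 = 13

P1: D(K, 1) = 5; 5 ⊕ 14 = 11.
P2: D(K, 8) = 14; 14 ⊕ 1 = 15.
P3: D(K, 15) = 7; 7 ⊕ 8 = 15.
P4: D(K, 2) = 4; 4 ⊕ 15 = 11.
P5: D(K, 7) = 15; 15 ⊕ 2 = 13.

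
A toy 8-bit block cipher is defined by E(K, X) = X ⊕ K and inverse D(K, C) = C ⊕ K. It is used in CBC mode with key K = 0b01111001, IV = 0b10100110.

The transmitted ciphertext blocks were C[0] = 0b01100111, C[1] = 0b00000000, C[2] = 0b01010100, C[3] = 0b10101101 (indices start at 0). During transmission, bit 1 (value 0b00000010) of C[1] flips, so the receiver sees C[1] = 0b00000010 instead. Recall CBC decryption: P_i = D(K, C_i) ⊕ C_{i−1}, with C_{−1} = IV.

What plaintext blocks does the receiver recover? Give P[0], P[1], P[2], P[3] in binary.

Only C[1] changed, to 0b00000010. In CBC, a change in C_i garbles P_i and flips the same bit in P_{i+1}. Decrypting the received ciphertext:
P[0]: D(K, 0b01100111) = 0b00011110; 0b00011110 ⊕ 0b10100110 = 0b10111000.
P[1]: D(K, 0b00000010) = 0b01111011; 0b01111011 ⊕ 0b01100111 = 0b00011100.
P[2]: D(K, 0b01010100) = 0b00101101; 0b00101101 ⊕ 0b00000010 = 0b00101111.
P[3]: D(K, 0b10101101) = 0b11010100; 0b11010100 ⊕ 0b01010100 = 0b10000000.
Blocks that differ from the original plaintext: P[1], P[2].

P[0] = 0b10111000, P[1] = 0b00011100, P[2] = 0b00101111, P[3] = 0b10000000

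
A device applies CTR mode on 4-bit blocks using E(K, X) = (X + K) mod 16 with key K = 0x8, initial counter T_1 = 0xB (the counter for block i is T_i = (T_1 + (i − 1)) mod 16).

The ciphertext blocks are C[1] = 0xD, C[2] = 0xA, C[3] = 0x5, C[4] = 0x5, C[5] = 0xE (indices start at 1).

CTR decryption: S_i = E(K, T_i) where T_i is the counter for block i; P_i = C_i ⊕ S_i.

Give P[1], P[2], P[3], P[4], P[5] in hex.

P[1] = 0xE, P[2] = 0xE, P[3] = 0x0, P[4] = 0x3, P[5] = 0x9

P[1]: T = 0xB, S = E(K, T) = 0x3; 0xD ⊕ 0x3 = 0xE.
P[2]: T = 0xC, S = E(K, T) = 0x4; 0xA ⊕ 0x4 = 0xE.
P[3]: T = 0xD, S = E(K, T) = 0x5; 0x5 ⊕ 0x5 = 0x0.
P[4]: T = 0xE, S = E(K, T) = 0x6; 0x5 ⊕ 0x6 = 0x3.
P[5]: T = 0xF, S = E(K, T) = 0x7; 0xE ⊕ 0x7 = 0x9.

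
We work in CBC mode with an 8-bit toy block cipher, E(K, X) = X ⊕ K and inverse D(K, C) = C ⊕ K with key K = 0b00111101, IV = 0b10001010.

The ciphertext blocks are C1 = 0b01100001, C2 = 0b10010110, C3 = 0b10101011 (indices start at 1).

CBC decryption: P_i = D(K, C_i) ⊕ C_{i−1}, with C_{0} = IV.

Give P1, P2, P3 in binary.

P1: D(K, 0b01100001) = 0b01011100; 0b01011100 ⊕ 0b10001010 = 0b11010110.
P2: D(K, 0b10010110) = 0b10101011; 0b10101011 ⊕ 0b01100001 = 0b11001010.
P3: D(K, 0b10101011) = 0b10010110; 0b10010110 ⊕ 0b10010110 = 0b00000000.

P1 = 0b11010110, P2 = 0b11001010, P3 = 0b00000000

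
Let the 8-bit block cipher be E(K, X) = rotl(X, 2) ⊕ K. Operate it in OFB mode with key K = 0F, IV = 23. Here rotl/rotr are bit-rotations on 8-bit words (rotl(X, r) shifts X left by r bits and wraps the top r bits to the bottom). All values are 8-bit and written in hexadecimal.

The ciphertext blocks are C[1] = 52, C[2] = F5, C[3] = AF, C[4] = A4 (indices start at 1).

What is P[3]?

OFB decryption: S_i = E(K, S_{i−1}) with S_{0} = IV; P_i = C_i ⊕ S_i.
P[1]: S = E(K, 23) = 83; 52 ⊕ 83 = D1.
P[2]: S = E(K, 83) = 01; F5 ⊕ 01 = F4.
P[3]: S = E(K, 01) = 0B; AF ⊕ 0B = A4.

P[3] = A4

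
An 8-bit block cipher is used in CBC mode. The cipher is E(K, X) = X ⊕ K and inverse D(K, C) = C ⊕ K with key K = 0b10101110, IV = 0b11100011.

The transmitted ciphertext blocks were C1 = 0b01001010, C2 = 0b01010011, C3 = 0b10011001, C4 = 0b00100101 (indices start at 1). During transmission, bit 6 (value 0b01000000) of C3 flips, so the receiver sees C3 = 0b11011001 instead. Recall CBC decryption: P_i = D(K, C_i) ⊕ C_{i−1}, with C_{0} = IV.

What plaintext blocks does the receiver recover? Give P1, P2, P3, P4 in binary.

Only C3 changed, to 0b11011001. In CBC, a change in C_i garbles P_i and flips the same bit in P_{i+1}. Decrypting the received ciphertext:
P1: D(K, 0b01001010) = 0b11100100; 0b11100100 ⊕ 0b11100011 = 0b00000111.
P2: D(K, 0b01010011) = 0b11111101; 0b11111101 ⊕ 0b01001010 = 0b10110111.
P3: D(K, 0b11011001) = 0b01110111; 0b01110111 ⊕ 0b01010011 = 0b00100100.
P4: D(K, 0b00100101) = 0b10001011; 0b10001011 ⊕ 0b11011001 = 0b01010010.
Blocks that differ from the original plaintext: P3, P4.

P1 = 0b00000111, P2 = 0b10110111, P3 = 0b00100100, P4 = 0b01010010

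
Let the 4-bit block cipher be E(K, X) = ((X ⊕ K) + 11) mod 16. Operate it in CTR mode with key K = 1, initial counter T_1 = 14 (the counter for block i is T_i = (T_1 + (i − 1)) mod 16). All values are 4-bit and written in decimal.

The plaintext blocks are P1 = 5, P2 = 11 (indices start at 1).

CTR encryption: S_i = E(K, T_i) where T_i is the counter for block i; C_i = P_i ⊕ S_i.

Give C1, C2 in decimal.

C1 = 15, C2 = 2

C1: T = 14, S = E(K, T) = 10; 5 ⊕ 10 = 15.
C2: T = 15, S = E(K, T) = 9; 11 ⊕ 9 = 2.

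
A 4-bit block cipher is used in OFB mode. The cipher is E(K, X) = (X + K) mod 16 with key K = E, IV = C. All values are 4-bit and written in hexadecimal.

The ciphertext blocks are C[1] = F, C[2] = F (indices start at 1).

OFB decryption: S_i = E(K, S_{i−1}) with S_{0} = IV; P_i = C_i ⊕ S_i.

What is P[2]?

P[2] = 7

P[1]: S = E(K, C) = A; F ⊕ A = 5.
P[2]: S = E(K, A) = 8; F ⊕ 8 = 7.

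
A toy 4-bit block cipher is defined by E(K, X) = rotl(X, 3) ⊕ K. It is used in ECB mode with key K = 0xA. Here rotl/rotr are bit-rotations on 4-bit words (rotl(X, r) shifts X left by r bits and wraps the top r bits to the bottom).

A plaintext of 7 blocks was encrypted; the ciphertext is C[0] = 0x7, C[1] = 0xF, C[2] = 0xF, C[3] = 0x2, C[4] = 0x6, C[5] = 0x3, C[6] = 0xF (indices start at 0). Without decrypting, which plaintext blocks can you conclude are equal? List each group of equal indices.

ECB encrypts each block independently with the same key, so equal ciphertext blocks imply equal plaintext blocks.
C[1] = C[2] = C[6] = 0xF, so P[1] = P[2] = P[6].

P[1] = P[2] = P[6]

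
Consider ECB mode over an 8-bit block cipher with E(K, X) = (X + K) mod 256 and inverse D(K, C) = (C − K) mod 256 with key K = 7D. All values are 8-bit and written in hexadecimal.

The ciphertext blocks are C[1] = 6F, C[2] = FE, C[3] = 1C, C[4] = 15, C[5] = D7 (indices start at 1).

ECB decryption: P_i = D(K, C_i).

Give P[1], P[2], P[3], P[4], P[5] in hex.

P[1] = F2, P[2] = 81, P[3] = 9F, P[4] = 98, P[5] = 5A

P[1]: D(K, 6F) = F2.
P[2]: D(K, FE) = 81.
P[3]: D(K, 1C) = 9F.
P[4]: D(K, 15) = 98.
P[5]: D(K, D7) = 5A.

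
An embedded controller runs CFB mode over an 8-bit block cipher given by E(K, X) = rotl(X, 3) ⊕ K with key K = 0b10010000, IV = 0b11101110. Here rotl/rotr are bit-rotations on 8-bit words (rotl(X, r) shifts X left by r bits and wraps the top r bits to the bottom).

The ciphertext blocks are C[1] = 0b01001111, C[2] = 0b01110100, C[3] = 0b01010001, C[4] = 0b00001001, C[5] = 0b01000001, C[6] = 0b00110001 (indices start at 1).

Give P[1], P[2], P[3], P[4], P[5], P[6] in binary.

CFB decryption: P_i = C_i ⊕ E(K, C_{i−1}), with C_{0} = IV.
P[1]: E(K, 0b11101110) = 0b11100111; 0b01001111 ⊕ 0b11100111 = 0b10101000.
P[2]: E(K, 0b01001111) = 0b11101010; 0b01110100 ⊕ 0b11101010 = 0b10011110.
P[3]: E(K, 0b01110100) = 0b00110011; 0b01010001 ⊕ 0b00110011 = 0b01100010.
P[4]: E(K, 0b01010001) = 0b00011010; 0b00001001 ⊕ 0b00011010 = 0b00010011.
P[5]: E(K, 0b00001001) = 0b11011000; 0b01000001 ⊕ 0b11011000 = 0b10011001.
P[6]: E(K, 0b01000001) = 0b10011010; 0b00110001 ⊕ 0b10011010 = 0b10101011.

P[1] = 0b10101000, P[2] = 0b10011110, P[3] = 0b01100010, P[4] = 0b00010011, P[5] = 0b10011001, P[6] = 0b10101011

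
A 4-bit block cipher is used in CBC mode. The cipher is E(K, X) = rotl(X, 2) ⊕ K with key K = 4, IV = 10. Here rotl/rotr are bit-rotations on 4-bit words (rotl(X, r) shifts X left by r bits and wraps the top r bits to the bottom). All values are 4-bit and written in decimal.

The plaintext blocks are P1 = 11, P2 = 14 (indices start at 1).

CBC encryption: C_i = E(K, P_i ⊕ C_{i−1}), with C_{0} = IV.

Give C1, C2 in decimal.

C1 = 0, C2 = 15

C1: P1 ⊕ 10 = 1; E(K, 1) = 0.
C2: P2 ⊕ 0 = 14; E(K, 14) = 15.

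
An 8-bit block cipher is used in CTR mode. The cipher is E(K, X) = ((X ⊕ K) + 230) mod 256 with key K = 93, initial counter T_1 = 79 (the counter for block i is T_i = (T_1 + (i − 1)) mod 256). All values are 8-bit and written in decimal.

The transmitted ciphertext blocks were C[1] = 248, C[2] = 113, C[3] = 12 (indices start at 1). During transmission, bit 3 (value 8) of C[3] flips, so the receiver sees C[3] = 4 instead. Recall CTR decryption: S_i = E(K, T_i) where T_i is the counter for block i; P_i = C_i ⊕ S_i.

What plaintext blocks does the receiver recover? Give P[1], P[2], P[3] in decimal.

P[1] = 0, P[2] = 130, P[3] = 246

Only C[3] changed, to 4. In CTR, a change in C_i flips the same bit in P_i only; the keystream is unaffected. Decrypting the received ciphertext:
P[1]: T = 79, S = E(K, T) = 248; 248 ⊕ 248 = 0.
P[2]: T = 80, S = E(K, T) = 243; 113 ⊕ 243 = 130.
P[3]: T = 81, S = E(K, T) = 242; 4 ⊕ 242 = 246.
Blocks that differ from the original plaintext: P[3].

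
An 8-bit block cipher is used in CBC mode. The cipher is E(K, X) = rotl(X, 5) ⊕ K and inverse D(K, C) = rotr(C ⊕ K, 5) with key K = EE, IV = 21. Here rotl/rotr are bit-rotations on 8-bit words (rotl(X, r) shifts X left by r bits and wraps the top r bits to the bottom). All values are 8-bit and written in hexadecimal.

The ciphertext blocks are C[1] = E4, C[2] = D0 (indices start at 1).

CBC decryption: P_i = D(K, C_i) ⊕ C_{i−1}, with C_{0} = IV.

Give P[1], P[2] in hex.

P[1] = 71, P[2] = 15

P[1]: D(K, E4) = 50; 50 ⊕ 21 = 71.
P[2]: D(K, D0) = F1; F1 ⊕ E4 = 15.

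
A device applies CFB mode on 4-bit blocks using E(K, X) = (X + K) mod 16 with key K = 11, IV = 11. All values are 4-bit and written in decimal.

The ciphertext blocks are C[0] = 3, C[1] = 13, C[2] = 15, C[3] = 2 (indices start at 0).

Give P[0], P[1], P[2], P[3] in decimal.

CFB decryption: P_i = C_i ⊕ E(K, C_{i−1}), with C_{−1} = IV.
P[0]: E(K, 11) = 6; 3 ⊕ 6 = 5.
P[1]: E(K, 3) = 14; 13 ⊕ 14 = 3.
P[2]: E(K, 13) = 8; 15 ⊕ 8 = 7.
P[3]: E(K, 15) = 10; 2 ⊕ 10 = 8.

P[0] = 5, P[1] = 3, P[2] = 7, P[3] = 8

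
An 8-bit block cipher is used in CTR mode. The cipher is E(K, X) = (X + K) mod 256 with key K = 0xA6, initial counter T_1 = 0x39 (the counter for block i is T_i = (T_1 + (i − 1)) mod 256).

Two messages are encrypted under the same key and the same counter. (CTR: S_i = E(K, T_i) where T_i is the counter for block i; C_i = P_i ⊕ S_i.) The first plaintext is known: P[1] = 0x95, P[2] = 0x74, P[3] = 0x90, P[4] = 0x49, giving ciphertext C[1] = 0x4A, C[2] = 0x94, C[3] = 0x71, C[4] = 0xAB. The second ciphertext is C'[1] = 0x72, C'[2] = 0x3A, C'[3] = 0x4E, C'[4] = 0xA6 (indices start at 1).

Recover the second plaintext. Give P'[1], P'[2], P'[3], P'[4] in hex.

In CTR with a reused counter, both messages share the same keystream S_i, so C_i ⊕ C'_i = P_i ⊕ P'_i and thus P'_i = P_i ⊕ C_i ⊕ C'_i.
P'[1]: 0x95 ⊕ 0x4A ⊕ 0x72 = 0xAD.
P'[2]: 0x74 ⊕ 0x94 ⊕ 0x3A = 0xDA.
P'[3]: 0x90 ⊕ 0x71 ⊕ 0x4E = 0xAF.
P'[4]: 0x49 ⊕ 0xAB ⊕ 0xA6 = 0x44.

P'[1] = 0xAD, P'[2] = 0xDA, P'[3] = 0xAF, P'[4] = 0x44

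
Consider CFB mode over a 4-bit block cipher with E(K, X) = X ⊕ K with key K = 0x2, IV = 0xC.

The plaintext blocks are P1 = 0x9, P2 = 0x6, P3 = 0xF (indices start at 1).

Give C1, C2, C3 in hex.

C1 = 0x7, C2 = 0x3, C3 = 0xE

CFB encryption: C_i = P_i ⊕ E(K, C_{i−1}), with C_{0} = IV.
C1: E(K, 0xC) = 0xE; 0x9 ⊕ 0xE = 0x7.
C2: E(K, 0x7) = 0x5; 0x6 ⊕ 0x5 = 0x3.
C3: E(K, 0x3) = 0x1; 0xF ⊕ 0x1 = 0xE.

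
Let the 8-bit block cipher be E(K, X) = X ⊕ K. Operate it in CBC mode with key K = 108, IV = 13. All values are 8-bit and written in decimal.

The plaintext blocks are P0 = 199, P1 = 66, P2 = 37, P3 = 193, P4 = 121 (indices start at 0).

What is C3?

CBC encryption: C_i = E(K, P_i ⊕ C_{i−1}), with C_{−1} = IV.
C0: P0 ⊕ 13 = 202; E(K, 202) = 166.
C1: P1 ⊕ 166 = 228; E(K, 228) = 136.
C2: P2 ⊕ 136 = 173; E(K, 173) = 193.
C3: P3 ⊕ 193 = 0; E(K, 0) = 108.

C3 = 108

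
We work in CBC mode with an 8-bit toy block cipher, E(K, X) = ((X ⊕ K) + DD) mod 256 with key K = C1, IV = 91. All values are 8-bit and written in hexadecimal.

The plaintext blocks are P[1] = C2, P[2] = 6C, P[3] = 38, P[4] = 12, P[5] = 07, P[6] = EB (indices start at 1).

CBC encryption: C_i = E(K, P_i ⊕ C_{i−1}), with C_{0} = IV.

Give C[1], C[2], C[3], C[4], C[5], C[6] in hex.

C[1]: P[1] ⊕ 91 = 53; E(K, 53) = 6F.
C[2]: P[2] ⊕ 6F = 03; E(K, 03) = 9F.
C[3]: P[3] ⊕ 9F = A7; E(K, A7) = 43.
C[4]: P[4] ⊕ 43 = 51; E(K, 51) = 6D.
C[5]: P[5] ⊕ 6D = 6A; E(K, 6A) = 88.
C[6]: P[6] ⊕ 88 = 63; E(K, 63) = 7F.

C[1] = 6F, C[2] = 9F, C[3] = 43, C[4] = 6D, C[5] = 88, C[6] = 7F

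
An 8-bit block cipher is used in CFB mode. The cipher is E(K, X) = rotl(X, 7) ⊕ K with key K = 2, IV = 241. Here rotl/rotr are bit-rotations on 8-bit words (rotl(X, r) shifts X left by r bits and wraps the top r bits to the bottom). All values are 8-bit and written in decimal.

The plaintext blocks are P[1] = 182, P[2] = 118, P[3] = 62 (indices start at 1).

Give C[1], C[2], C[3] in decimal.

CFB encryption: C_i = P_i ⊕ E(K, C_{i−1}), with C_{0} = IV.
C[1]: E(K, 241) = 250; 182 ⊕ 250 = 76.
C[2]: E(K, 76) = 36; 118 ⊕ 36 = 82.
C[3]: E(K, 82) = 43; 62 ⊕ 43 = 21.

C[1] = 76, C[2] = 82, C[3] = 21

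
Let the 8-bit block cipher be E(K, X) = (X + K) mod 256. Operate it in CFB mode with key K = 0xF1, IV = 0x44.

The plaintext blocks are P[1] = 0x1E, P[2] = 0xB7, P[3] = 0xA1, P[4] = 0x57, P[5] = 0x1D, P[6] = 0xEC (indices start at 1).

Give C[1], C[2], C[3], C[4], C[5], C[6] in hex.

CFB encryption: C_i = P_i ⊕ E(K, C_{i−1}), with C_{0} = IV.
C[1]: E(K, 0x44) = 0x35; 0x1E ⊕ 0x35 = 0x2B.
C[2]: E(K, 0x2B) = 0x1C; 0xB7 ⊕ 0x1C = 0xAB.
C[3]: E(K, 0xAB) = 0x9C; 0xA1 ⊕ 0x9C = 0x3D.
C[4]: E(K, 0x3D) = 0x2E; 0x57 ⊕ 0x2E = 0x79.
C[5]: E(K, 0x79) = 0x6A; 0x1D ⊕ 0x6A = 0x77.
C[6]: E(K, 0x77) = 0x68; 0xEC ⊕ 0x68 = 0x84.

C[1] = 0x2B, C[2] = 0xAB, C[3] = 0x3D, C[4] = 0x79, C[5] = 0x77, C[6] = 0x84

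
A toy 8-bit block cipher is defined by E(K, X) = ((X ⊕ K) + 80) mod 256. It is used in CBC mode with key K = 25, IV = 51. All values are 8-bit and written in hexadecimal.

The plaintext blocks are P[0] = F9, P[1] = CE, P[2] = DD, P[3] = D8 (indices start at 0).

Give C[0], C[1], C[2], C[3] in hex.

C[0] = 0D, C[1] = 66, C[2] = 1E, C[3] = 63

CBC encryption: C_i = E(K, P_i ⊕ C_{i−1}), with C_{−1} = IV.
C[0]: P[0] ⊕ 51 = A8; E(K, A8) = 0D.
C[1]: P[1] ⊕ 0D = C3; E(K, C3) = 66.
C[2]: P[2] ⊕ 66 = BB; E(K, BB) = 1E.
C[3]: P[3] ⊕ 1E = C6; E(K, C6) = 63.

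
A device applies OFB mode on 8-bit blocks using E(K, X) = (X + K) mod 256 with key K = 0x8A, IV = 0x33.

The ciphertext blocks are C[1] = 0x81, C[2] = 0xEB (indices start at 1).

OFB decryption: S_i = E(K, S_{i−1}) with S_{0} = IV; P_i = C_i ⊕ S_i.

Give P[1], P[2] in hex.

P[1] = 0x3C, P[2] = 0xAC

P[1]: S = E(K, 0x33) = 0xBD; 0x81 ⊕ 0xBD = 0x3C.
P[2]: S = E(K, 0xBD) = 0x47; 0xEB ⊕ 0x47 = 0xAC.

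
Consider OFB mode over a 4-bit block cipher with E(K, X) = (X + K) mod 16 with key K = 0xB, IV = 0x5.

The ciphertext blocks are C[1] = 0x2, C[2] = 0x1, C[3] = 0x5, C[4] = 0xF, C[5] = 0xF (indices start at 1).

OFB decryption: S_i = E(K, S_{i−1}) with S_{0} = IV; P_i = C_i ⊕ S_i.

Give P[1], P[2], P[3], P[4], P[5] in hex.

P[1]: S = E(K, 0x5) = 0x0; 0x2 ⊕ 0x0 = 0x2.
P[2]: S = E(K, 0x0) = 0xB; 0x1 ⊕ 0xB = 0xA.
P[3]: S = E(K, 0xB) = 0x6; 0x5 ⊕ 0x6 = 0x3.
P[4]: S = E(K, 0x6) = 0x1; 0xF ⊕ 0x1 = 0xE.
P[5]: S = E(K, 0x1) = 0xC; 0xF ⊕ 0xC = 0x3.

P[1] = 0x2, P[2] = 0xA, P[3] = 0x3, P[4] = 0xE, P[5] = 0x3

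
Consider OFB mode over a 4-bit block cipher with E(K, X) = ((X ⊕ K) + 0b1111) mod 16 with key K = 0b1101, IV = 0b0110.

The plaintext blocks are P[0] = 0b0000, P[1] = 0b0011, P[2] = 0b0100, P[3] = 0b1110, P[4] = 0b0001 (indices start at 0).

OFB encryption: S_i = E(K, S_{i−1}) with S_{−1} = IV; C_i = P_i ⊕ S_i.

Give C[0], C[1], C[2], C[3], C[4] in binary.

C[0]: S = E(K, 0b0110) = 0b1010; 0b0000 ⊕ 0b1010 = 0b1010.
C[1]: S = E(K, 0b1010) = 0b0110; 0b0011 ⊕ 0b0110 = 0b0101.
C[2]: S = E(K, 0b0110) = 0b1010; 0b0100 ⊕ 0b1010 = 0b1110.
C[3]: S = E(K, 0b1010) = 0b0110; 0b1110 ⊕ 0b0110 = 0b1000.
C[4]: S = E(K, 0b0110) = 0b1010; 0b0001 ⊕ 0b1010 = 0b1011.

C[0] = 0b1010, C[1] = 0b0101, C[2] = 0b1110, C[3] = 0b1000, C[4] = 0b1011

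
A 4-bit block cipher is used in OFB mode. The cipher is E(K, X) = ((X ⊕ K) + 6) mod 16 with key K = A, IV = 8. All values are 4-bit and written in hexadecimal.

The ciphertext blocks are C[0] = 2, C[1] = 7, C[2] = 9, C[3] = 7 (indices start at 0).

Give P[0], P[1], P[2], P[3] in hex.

OFB decryption: S_i = E(K, S_{i−1}) with S_{−1} = IV; P_i = C_i ⊕ S_i.
P[0]: S = E(K, 8) = 8; 2 ⊕ 8 = A.
P[1]: S = E(K, 8) = 8; 7 ⊕ 8 = F.
P[2]: S = E(K, 8) = 8; 9 ⊕ 8 = 1.
P[3]: S = E(K, 8) = 8; 7 ⊕ 8 = F.

P[0] = A, P[1] = F, P[2] = 1, P[3] = F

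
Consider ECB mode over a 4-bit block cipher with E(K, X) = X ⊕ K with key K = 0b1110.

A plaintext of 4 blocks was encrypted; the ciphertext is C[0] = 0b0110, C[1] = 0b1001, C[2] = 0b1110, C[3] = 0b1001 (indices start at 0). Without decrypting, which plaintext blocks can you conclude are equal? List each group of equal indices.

ECB encrypts each block independently with the same key, so equal ciphertext blocks imply equal plaintext blocks.
C[1] = C[3] = 0b1001, so P[1] = P[3].

P[1] = P[3]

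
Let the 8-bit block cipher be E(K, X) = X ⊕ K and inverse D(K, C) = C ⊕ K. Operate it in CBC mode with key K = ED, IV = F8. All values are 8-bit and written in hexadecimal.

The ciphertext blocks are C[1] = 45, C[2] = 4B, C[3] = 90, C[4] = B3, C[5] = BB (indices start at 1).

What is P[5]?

P[5] = E5

CBC decryption: P_i = D(K, C_i) ⊕ C_{i−1}, with C_{0} = IV.
P[5]: D(K, BB) = 56; 56 ⊕ B3 = E5.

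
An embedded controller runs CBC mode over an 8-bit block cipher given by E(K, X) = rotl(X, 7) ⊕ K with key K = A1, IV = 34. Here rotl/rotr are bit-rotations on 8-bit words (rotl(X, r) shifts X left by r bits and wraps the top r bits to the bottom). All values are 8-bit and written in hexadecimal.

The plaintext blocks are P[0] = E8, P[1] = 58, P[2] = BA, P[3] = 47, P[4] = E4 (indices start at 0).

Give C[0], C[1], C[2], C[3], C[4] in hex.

C[0] = CF, C[1] = 6A, C[2] = C9, C[3] = E6, C[4] = A0

CBC encryption: C_i = E(K, P_i ⊕ C_{i−1}), with C_{−1} = IV.
C[0]: P[0] ⊕ 34 = DC; E(K, DC) = CF.
C[1]: P[1] ⊕ CF = 97; E(K, 97) = 6A.
C[2]: P[2] ⊕ 6A = D0; E(K, D0) = C9.
C[3]: P[3] ⊕ C9 = 8E; E(K, 8E) = E6.
C[4]: P[4] ⊕ E6 = 02; E(K, 02) = A0.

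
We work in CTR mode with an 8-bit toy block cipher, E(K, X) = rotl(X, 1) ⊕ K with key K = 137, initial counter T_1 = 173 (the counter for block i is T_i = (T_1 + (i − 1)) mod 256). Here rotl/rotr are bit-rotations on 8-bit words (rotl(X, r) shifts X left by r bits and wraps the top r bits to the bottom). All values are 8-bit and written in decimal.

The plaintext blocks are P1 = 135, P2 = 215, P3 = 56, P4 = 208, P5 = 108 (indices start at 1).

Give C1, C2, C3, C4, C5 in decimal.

C1 = 85, C2 = 3, C3 = 238, C4 = 56, C5 = 134

CTR encryption: S_i = E(K, T_i) where T_i is the counter for block i; C_i = P_i ⊕ S_i.
C1: T = 173, S = E(K, T) = 210; 135 ⊕ 210 = 85.
C2: T = 174, S = E(K, T) = 212; 215 ⊕ 212 = 3.
C3: T = 175, S = E(K, T) = 214; 56 ⊕ 214 = 238.
C4: T = 176, S = E(K, T) = 232; 208 ⊕ 232 = 56.
C5: T = 177, S = E(K, T) = 234; 108 ⊕ 234 = 134.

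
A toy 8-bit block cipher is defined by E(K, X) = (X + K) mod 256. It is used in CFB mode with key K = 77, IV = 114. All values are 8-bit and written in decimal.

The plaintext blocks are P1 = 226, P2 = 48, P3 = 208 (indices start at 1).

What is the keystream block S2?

CFB encryption: C_i = P_i ⊕ E(K, C_{i−1}), with C_{0} = IV.
C1: E(K, 114) = 191; 226 ⊕ 191 = 93.
C2: E(K, 93) = 170; 48 ⊕ 170 = 154.
So S2 = 170.

170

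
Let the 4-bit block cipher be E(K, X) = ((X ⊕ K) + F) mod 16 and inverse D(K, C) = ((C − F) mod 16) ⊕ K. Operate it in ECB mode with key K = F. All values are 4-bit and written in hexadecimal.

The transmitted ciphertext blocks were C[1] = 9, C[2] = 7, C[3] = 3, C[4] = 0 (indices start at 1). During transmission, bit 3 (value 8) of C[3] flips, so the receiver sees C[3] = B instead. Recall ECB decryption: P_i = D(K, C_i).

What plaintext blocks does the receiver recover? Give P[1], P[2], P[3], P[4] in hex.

Only C[3] changed, to B. In ECB, a change in C_i affects only P_i. Decrypting the received ciphertext:
P[1]: D(K, 9) = 5.
P[2]: D(K, 7) = 7.
P[3]: D(K, B) = 3.
P[4]: D(K, 0) = E.
Blocks that differ from the original plaintext: P[3].

P[1] = 5, P[2] = 7, P[3] = 3, P[4] = E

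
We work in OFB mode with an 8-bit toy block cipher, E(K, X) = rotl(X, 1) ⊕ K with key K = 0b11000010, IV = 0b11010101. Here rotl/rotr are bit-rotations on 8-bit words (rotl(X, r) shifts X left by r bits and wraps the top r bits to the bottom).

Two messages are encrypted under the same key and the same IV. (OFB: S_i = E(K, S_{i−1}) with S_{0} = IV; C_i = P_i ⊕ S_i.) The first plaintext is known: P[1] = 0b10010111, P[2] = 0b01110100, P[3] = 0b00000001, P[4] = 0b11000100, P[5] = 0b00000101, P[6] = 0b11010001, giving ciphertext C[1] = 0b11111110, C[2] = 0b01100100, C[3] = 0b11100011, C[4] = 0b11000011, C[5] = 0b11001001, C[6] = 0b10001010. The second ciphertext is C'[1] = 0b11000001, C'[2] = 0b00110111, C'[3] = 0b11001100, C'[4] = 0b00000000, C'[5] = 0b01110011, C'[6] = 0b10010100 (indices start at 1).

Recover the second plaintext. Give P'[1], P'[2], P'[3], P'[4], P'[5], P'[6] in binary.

In OFB with a reused IV, both messages share the same keystream S_i, so C_i ⊕ C'_i = P_i ⊕ P'_i and thus P'_i = P_i ⊕ C_i ⊕ C'_i.
P'[1]: 0b10010111 ⊕ 0b11111110 ⊕ 0b11000001 = 0b10101000.
P'[2]: 0b01110100 ⊕ 0b01100100 ⊕ 0b00110111 = 0b00100111.
P'[3]: 0b00000001 ⊕ 0b11100011 ⊕ 0b11001100 = 0b00101110.
P'[4]: 0b11000100 ⊕ 0b11000011 ⊕ 0b00000000 = 0b00000111.
P'[5]: 0b00000101 ⊕ 0b11001001 ⊕ 0b01110011 = 0b10111111.
P'[6]: 0b11010001 ⊕ 0b10001010 ⊕ 0b10010100 = 0b11001111.

P'[1] = 0b10101000, P'[2] = 0b00100111, P'[3] = 0b00101110, P'[4] = 0b00000111, P'[5] = 0b10111111, P'[6] = 0b11001111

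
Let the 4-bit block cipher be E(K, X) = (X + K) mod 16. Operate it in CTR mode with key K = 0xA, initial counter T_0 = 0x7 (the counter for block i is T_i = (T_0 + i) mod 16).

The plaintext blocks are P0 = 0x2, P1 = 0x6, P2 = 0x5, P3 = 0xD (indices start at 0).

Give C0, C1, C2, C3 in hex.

CTR encryption: S_i = E(K, T_i) where T_i is the counter for block i; C_i = P_i ⊕ S_i.
C0: T = 0x7, S = E(K, T) = 0x1; 0x2 ⊕ 0x1 = 0x3.
C1: T = 0x8, S = E(K, T) = 0x2; 0x6 ⊕ 0x2 = 0x4.
C2: T = 0x9, S = E(K, T) = 0x3; 0x5 ⊕ 0x3 = 0x6.
C3: T = 0xA, S = E(K, T) = 0x4; 0xD ⊕ 0x4 = 0x9.

C0 = 0x3, C1 = 0x4, C2 = 0x6, C3 = 0x9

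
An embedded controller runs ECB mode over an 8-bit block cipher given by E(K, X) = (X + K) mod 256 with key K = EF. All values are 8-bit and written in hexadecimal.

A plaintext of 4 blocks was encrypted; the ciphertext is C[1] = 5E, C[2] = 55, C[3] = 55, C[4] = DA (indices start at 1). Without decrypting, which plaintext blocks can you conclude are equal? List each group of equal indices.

P[2] = P[3]

ECB encrypts each block independently with the same key, so equal ciphertext blocks imply equal plaintext blocks.
C[2] = C[3] = 55, so P[2] = P[3].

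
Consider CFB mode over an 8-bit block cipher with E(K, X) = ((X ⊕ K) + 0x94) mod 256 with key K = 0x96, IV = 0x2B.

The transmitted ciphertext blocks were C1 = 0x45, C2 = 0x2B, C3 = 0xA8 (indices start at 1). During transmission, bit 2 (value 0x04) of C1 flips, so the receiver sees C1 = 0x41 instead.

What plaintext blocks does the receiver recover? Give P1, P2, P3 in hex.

CFB decryption: P_i = C_i ⊕ E(K, C_{i−1}), with C_{0} = IV.
Only C1 changed, to 0x41. In CFB, a change in C_i flips the same bit in P_i and garbles P_{i+1}. Decrypting the received ciphertext:
P1: E(K, 0x2B) = 0x51; 0x41 ⊕ 0x51 = 0x10.
P2: E(K, 0x41) = 0x6B; 0x2B ⊕ 0x6B = 0x40.
P3: E(K, 0x2B) = 0x51; 0xA8 ⊕ 0x51 = 0xF9.
Blocks that differ from the original plaintext: P1, P2.

P1 = 0x10, P2 = 0x40, P3 = 0xF9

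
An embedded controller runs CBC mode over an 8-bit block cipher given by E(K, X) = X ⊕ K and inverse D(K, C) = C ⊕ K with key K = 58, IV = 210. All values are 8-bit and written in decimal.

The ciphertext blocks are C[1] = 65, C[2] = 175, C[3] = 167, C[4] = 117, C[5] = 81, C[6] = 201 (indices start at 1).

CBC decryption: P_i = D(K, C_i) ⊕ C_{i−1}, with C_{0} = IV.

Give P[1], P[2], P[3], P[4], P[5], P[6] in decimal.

P[1] = 169, P[2] = 212, P[3] = 50, P[4] = 232, P[5] = 30, P[6] = 162

P[1]: D(K, 65) = 123; 123 ⊕ 210 = 169.
P[2]: D(K, 175) = 149; 149 ⊕ 65 = 212.
P[3]: D(K, 167) = 157; 157 ⊕ 175 = 50.
P[4]: D(K, 117) = 79; 79 ⊕ 167 = 232.
P[5]: D(K, 81) = 107; 107 ⊕ 117 = 30.
P[6]: D(K, 201) = 243; 243 ⊕ 81 = 162.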